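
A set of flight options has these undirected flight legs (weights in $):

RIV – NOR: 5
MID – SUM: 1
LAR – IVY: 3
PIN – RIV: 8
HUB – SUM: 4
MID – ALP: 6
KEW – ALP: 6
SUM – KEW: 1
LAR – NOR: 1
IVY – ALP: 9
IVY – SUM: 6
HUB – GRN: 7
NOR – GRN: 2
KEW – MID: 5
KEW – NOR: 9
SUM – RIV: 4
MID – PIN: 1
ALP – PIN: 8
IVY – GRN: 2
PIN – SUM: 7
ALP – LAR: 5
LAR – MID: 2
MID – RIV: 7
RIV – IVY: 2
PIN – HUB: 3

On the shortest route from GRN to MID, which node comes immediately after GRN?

NOR

Compare a few routes:
GRN–IVY–LAR–MID: 2+3+2 = 7
GRN–IVY–SUM–MID: 2+6+1 = 9
GRN–NOR–LAR–MID: 2+1+2 = 5
The minimum is $5 via GRN–NOR–LAR–MID.
So from GRN the first move is to NOR.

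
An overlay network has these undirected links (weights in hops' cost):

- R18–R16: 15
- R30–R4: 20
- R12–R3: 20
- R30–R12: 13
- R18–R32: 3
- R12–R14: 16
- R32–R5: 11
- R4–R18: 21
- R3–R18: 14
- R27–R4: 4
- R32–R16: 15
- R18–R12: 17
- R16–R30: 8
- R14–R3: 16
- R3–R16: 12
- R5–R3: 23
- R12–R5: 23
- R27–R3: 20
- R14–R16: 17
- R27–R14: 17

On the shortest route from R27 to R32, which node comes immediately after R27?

Candidate routes:
R27 → R3 → R18 → R32: 20+14+3 = 37
R27 → R4 → R18 → R32: 4+21+3 = 28
R27 → R4 → R30 → R16 → R32: 4+20+8+15 = 47
R27 → R3 → R16 → R32: 20+12+15 = 47
The minimum is 28 hops' cost via R27 → R4 → R18 → R32.
So from R27 the first move is to R4.

R4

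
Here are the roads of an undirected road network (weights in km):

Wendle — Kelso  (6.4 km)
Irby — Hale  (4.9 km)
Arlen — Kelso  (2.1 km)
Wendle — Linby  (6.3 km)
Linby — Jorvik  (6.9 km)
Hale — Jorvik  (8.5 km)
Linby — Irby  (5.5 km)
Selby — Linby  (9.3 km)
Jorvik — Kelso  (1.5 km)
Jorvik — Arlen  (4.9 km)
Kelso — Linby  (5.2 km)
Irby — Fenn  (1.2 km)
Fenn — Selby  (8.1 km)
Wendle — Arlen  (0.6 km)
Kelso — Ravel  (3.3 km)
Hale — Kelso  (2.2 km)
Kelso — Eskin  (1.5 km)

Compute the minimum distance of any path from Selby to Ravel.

Shortest distances from Selby:
Selby: 0
Fenn: 8.1  (via Selby)
Irby: 9.3  (via Fenn)
Linby: 9.3  (via Selby)
Hale: 14.2  (via Irby)
Kelso: 14.5  (via Linby)
Wendle: 15.6  (via Linby)
Eskin: 16  (via Kelso)
Jorvik: 16  (via Kelso)
Arlen: 16.2  (via Wendle)
Ravel: 17.8  (via Kelso)
Shortest route: Selby–Linby–Kelso–Ravel = 17.8 km.

17.8 km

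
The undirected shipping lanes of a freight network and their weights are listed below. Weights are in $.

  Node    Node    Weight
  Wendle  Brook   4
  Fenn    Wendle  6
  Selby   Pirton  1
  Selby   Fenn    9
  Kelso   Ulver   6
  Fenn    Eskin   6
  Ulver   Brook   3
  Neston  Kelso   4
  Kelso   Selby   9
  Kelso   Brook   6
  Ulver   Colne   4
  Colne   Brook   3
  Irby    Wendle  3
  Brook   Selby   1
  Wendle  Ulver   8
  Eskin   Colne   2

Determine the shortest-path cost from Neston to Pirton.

$12

Shortest distances from Neston:
Neston: 0
Kelso: 4  (via Neston)
Ulver: 10  (via Kelso)
Brook: 10  (via Kelso)
Selby: 11  (via Brook)
Pirton: 12  (via Selby)
Shortest route: Neston–Kelso–Brook–Selby–Pirton = $12.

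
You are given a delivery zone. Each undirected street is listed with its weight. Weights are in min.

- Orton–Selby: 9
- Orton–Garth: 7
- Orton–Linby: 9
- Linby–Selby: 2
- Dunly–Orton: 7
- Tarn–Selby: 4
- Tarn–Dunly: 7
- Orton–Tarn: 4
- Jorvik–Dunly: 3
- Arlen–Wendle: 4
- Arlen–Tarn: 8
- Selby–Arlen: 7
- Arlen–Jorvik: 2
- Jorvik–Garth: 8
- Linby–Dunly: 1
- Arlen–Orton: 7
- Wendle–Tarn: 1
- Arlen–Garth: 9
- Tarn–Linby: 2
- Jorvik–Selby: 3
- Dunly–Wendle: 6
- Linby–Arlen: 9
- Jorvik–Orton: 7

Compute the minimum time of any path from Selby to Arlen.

5 min

Settle nodes by increasing distance from Selby:
Selby: 0
Linby: 2  (via Selby)
Jorvik: 3  (via Selby)
Dunly: 3  (via Linby)
Tarn: 4  (via Selby)
Wendle: 5  (via Tarn)
Arlen: 5  (via Jorvik)
Shortest route: Selby → Jorvik → Arlen = 5 min.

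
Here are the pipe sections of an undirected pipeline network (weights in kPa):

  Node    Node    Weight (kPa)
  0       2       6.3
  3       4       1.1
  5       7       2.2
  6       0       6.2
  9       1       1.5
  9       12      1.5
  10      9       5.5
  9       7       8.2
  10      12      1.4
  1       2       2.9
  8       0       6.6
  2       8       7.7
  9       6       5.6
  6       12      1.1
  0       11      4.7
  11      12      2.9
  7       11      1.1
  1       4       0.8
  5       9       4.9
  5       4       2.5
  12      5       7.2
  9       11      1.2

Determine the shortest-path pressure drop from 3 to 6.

Candidate routes:
3–4–1–9–12–6: 1.1+0.8+1.5+1.5+1.1 = 6
3–4–1–9–11–12–6: 1.1+0.8+1.5+1.2+2.9+1.1 = 8.6
Cheapest is 3–4–1–9–12–6 at 6 kPa.

6 kPa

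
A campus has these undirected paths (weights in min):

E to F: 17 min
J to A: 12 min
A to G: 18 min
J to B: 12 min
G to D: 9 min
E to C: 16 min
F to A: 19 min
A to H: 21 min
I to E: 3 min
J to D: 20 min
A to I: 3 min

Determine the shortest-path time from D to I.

Settle nodes by increasing distance from D:
D: 0
G: 9  (via D)
J: 20  (via D)
A: 27  (via G)
I: 30  (via A)
Shortest route: D → G → A → I = 30 min.

30 min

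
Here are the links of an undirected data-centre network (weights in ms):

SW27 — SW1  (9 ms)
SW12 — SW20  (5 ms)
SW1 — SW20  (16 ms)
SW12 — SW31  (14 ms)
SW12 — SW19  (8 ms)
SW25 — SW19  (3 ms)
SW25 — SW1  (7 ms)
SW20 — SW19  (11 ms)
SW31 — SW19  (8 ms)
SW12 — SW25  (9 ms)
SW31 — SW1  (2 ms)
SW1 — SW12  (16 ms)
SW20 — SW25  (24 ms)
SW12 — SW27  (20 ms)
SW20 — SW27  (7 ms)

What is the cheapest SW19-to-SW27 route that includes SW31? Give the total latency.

19 ms

Shortest SW19→SW31: SW19 → SW31 = 8
Shortest SW31→SW27: SW31 → SW1 → SW27 = 11
Total via SW31: 8 + 11 = 19 ms.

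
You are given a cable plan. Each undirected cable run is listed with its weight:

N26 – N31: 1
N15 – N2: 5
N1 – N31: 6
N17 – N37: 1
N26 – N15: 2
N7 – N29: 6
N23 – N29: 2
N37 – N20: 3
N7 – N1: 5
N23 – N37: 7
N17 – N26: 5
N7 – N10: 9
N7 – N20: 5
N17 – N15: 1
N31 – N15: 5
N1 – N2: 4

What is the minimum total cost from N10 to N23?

17

Running Dijkstra from N10:
N10: 0
N7: 9  (via N10)
N20: 14  (via N7)
N1: 14  (via N7)
N29: 15  (via N7)
N23: 17  (via N29)
Shortest route: N10 → N7 → N29 → N23 = 17.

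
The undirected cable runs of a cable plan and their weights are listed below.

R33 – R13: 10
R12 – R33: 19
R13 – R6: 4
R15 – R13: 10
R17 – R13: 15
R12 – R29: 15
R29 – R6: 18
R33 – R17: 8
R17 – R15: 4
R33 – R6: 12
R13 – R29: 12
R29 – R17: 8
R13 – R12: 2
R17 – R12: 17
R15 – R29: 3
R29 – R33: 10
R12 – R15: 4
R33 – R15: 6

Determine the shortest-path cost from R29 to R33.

9

Shortest distances from R29:
R29: 0
R15: 3  (via R29)
R12: 7  (via R15)
R17: 7  (via R15)
R13: 9  (via R12)
R33: 9  (via R15)
Shortest route: R29 → R15 → R33 = 9.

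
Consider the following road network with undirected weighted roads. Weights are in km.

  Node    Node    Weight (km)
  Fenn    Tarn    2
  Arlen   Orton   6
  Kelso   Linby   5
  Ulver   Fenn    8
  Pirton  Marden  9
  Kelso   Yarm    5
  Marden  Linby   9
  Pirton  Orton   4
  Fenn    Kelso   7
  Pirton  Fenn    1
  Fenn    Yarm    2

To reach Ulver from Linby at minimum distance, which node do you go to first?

Kelso

Enumerating some paths:
Linby → Marden → Pirton → Fenn → Ulver: 9+9+1+8 = 27
Linby → Kelso → Fenn → Ulver: 5+7+8 = 20
Cheapest is Linby → Kelso → Fenn → Ulver at 20 km.
So from Linby the first move is to Kelso.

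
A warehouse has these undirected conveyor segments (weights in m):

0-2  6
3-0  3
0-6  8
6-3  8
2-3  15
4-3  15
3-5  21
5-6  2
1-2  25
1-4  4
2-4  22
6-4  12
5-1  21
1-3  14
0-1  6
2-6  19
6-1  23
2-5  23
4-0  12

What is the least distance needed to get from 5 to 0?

Running Dijkstra from 5:
5: 0
6: 2  (via 5)
0: 10  (via 6)
Shortest route: 5–6–0 = 10 m.

10 m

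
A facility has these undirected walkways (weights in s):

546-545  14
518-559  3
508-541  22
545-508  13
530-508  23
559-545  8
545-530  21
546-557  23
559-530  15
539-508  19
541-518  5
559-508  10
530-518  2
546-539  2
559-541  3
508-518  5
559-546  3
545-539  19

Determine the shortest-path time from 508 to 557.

34 s

Compare a few routes:
508–518–541–559–546–557: 5+5+3+3+23 = 39
508–518–559–546–557: 5+3+3+23 = 34
508–539–546–557: 19+2+23 = 44
508–559–546–557: 10+3+23 = 36
Cheapest is 508–518–559–546–557 at 34 s.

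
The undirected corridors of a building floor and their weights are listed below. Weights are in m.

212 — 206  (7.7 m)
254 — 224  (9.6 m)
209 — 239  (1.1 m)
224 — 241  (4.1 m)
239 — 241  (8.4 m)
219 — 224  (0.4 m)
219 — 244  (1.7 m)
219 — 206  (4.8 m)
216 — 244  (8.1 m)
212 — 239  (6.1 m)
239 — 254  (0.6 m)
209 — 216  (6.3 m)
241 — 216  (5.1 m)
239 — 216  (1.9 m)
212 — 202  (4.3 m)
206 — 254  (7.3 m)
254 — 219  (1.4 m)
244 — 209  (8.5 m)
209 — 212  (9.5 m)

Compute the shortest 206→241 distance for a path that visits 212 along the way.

Shortest 206→212: 206–212 = 7.7
Best 212 to 241: 212–239–254–219–224–241 costing 12.6
Total via 212: 7.7 + 12.6 = 20.3 m.

20.3 m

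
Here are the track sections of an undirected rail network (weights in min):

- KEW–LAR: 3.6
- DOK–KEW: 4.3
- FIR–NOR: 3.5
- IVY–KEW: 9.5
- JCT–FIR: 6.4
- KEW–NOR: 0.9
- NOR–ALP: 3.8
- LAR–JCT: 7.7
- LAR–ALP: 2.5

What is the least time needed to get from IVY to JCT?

Shortest distances from IVY:
IVY: 0
KEW: 9.5  (via IVY)
NOR: 10.4  (via KEW)
LAR: 13.1  (via KEW)
DOK: 13.8  (via KEW)
FIR: 13.9  (via NOR)
ALP: 14.2  (via NOR)
JCT: 20.3  (via FIR)
Shortest route: IVY–KEW–NOR–FIR–JCT = 20.3 min.

20.3 min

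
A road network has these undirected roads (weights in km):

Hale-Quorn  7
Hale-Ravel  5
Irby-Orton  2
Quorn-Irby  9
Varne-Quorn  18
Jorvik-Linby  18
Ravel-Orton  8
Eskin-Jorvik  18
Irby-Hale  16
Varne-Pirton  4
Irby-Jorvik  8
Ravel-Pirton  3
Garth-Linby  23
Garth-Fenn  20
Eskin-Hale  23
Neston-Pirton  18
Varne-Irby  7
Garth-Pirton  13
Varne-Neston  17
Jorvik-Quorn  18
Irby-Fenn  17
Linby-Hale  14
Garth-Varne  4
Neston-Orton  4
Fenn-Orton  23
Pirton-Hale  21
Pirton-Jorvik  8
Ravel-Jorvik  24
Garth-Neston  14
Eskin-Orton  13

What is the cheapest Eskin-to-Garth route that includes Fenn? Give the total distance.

52 km

Best Eskin to Fenn: Eskin → Orton → Irby → Fenn costing 32
Best Fenn to Garth: Fenn → Garth costing 20
Total via Fenn: 32 + 20 = 52 km.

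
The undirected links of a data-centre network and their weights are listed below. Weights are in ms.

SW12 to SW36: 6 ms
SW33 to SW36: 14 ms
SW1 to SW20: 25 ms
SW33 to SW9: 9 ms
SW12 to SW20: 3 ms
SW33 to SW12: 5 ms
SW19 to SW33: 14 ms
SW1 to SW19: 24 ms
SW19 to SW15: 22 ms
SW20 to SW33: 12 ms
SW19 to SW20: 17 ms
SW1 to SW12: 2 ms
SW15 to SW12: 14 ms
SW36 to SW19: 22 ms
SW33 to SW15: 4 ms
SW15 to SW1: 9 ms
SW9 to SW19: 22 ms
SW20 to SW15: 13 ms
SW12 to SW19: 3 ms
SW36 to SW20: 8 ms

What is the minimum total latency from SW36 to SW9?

Enumerating some paths:
SW36 - SW12 - SW33 - SW9: 6+5+9 = 20
SW36 - SW33 - SW9: 14+9 = 23
The minimum is 20 ms via SW36 - SW12 - SW33 - SW9.

20 ms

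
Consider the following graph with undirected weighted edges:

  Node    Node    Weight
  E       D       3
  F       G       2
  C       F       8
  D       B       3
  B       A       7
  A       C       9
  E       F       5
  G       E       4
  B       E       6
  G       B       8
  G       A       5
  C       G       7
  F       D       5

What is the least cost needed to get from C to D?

Compare a few routes:
C → G → E → D: 7+4+3 = 14
C → F → D: 8+5 = 13
C → G → F → D: 7+2+5 = 14
C → F → E → D: 8+5+3 = 16
Cheapest is C → F → D at 13.

13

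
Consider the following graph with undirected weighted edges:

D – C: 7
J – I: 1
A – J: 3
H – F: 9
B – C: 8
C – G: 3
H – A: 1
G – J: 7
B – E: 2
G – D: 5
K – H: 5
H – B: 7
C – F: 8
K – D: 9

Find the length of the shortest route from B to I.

12

Compare a few routes:
B → H → A → J → I: 7+1+3+1 = 12
B → C → G → J → I: 8+3+7+1 = 19
The minimum is 12 via B → H → A → J → I.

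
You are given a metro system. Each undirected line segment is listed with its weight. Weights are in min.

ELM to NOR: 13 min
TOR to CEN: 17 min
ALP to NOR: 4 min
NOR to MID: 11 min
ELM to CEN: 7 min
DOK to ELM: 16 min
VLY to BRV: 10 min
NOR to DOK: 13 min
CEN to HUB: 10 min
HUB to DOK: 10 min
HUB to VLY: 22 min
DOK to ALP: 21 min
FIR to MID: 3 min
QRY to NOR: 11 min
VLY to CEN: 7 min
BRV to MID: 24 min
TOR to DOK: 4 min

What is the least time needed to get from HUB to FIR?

Enumerating some paths:
HUB → DOK → NOR → MID → FIR: 10+13+11+3 = 37
HUB → CEN → ELM → NOR → MID → FIR: 10+7+13+11+3 = 44
The minimum is 37 min via HUB → DOK → NOR → MID → FIR.

37 min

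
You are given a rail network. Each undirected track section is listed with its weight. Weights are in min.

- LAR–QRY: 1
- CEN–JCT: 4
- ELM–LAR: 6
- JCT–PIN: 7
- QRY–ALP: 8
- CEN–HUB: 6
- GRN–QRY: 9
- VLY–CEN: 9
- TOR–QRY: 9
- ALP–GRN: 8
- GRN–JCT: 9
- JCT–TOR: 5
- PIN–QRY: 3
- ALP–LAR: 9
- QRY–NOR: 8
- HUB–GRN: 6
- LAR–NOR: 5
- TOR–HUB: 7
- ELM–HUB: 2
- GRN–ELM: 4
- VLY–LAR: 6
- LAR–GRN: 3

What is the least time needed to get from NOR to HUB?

13 min

Running Dijkstra from NOR:
NOR: 0
LAR: 5  (via NOR)
QRY: 6  (via LAR)
GRN: 8  (via LAR)
PIN: 9  (via QRY)
ELM: 11  (via LAR)
VLY: 11  (via LAR)
HUB: 13  (via ELM)
Shortest route: NOR → LAR → ELM → HUB = 13 min.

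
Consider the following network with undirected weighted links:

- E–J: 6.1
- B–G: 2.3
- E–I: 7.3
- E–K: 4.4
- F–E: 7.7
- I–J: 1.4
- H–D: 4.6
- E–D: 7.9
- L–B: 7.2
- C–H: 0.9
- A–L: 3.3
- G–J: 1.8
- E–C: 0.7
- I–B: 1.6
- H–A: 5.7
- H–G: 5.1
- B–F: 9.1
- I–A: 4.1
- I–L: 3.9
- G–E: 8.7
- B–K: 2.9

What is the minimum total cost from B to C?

8

Compare a few routes:
B - K - E - C: 2.9+4.4+0.7 = 8
B - G - H - C: 2.3+5.1+0.9 = 8.3
B - I - E - C: 1.6+7.3+0.7 = 9.6
The minimum is 8 via B - K - E - C.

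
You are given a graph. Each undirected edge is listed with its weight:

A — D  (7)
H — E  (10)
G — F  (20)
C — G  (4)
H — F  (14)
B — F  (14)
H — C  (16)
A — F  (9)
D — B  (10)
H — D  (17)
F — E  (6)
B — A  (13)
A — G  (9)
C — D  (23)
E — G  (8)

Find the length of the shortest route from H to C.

16

Shortest distances from H:
H: 0
E: 10  (via H)
F: 14  (via H)
C: 16  (via H)
Shortest route: H → C = 16.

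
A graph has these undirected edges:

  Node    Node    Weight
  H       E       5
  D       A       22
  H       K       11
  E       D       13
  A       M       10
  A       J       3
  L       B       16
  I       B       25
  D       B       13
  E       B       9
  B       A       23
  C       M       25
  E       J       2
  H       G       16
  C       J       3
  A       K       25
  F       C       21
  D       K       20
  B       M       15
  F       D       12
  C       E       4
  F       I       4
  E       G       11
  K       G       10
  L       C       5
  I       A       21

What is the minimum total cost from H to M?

20

Shortest distances from H:
H: 0
E: 5  (via H)
J: 7  (via E)
C: 9  (via E)
A: 10  (via J)
K: 11  (via H)
B: 14  (via E)
L: 14  (via C)
G: 16  (via H)
D: 18  (via E)
M: 20  (via A)
Shortest route: H → E → J → A → M = 20.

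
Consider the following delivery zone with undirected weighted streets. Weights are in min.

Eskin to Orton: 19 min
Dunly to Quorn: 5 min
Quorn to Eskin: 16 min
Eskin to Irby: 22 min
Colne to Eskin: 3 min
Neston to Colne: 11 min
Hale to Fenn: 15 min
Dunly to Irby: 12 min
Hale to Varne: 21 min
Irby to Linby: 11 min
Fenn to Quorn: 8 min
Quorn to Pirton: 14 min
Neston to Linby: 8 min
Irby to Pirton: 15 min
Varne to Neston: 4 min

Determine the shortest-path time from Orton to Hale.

Running Dijkstra from Orton:
Orton: 0
Eskin: 19  (via Orton)
Colne: 22  (via Eskin)
Neston: 33  (via Colne)
Quorn: 35  (via Eskin)
Varne: 37  (via Neston)
Dunly: 40  (via Quorn)
Linby: 41  (via Neston)
Irby: 41  (via Eskin)
Fenn: 43  (via Quorn)
Pirton: 49  (via Quorn)
Hale: 58  (via Varne)
Shortest route: Orton–Eskin–Colne–Neston–Varne–Hale = 58 min.

58 min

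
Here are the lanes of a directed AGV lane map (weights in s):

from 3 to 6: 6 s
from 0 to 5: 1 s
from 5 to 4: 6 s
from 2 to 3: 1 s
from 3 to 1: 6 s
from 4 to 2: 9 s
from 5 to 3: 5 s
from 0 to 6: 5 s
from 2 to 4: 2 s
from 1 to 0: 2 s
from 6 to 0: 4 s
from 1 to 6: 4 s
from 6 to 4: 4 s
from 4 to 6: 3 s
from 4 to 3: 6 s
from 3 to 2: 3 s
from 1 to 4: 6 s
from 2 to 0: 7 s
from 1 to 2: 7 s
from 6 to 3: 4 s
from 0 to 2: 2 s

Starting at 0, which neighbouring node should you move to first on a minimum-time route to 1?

Candidate routes:
0 → 2 → 4 → 3 → 1: 2+2+6+6 = 16
0 → 2 → 3 → 1: 2+1+6 = 9
0 → 6 → 3 → 1: 5+4+6 = 15
0 → 5 → 3 → 1: 1+5+6 = 12
The minimum is 9 s via 0 → 2 → 3 → 1.
So from 0 the first move is to 2.

2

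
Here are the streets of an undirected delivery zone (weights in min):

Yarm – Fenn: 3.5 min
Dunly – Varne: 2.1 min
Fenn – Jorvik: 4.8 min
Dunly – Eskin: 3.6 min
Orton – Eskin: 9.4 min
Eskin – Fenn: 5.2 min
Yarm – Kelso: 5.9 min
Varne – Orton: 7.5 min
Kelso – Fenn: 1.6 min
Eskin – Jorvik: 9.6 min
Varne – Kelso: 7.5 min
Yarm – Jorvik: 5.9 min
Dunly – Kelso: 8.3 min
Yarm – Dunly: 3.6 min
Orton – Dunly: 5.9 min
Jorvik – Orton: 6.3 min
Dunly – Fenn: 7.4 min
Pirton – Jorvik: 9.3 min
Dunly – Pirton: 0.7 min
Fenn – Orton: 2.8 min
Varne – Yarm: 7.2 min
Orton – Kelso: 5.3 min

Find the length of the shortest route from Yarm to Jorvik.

Enumerating some paths:
Yarm - Jorvik: 5.9 = 5.9
Yarm - Fenn - Jorvik: 3.5+4.8 = 8.3
The minimum is 5.9 min via Yarm - Jorvik.

5.9 min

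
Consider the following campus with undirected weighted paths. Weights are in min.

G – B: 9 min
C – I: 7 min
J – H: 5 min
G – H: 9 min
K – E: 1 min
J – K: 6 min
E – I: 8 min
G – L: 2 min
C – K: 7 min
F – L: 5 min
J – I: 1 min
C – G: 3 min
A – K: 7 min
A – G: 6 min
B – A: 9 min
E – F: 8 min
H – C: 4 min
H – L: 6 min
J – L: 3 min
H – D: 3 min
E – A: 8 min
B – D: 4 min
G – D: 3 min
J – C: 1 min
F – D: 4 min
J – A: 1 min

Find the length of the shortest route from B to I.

Running Dijkstra from B:
B: 0
D: 4  (via B)
G: 7  (via D)
H: 7  (via D)
F: 8  (via D)
A: 9  (via B)
L: 9  (via G)
C: 10  (via G)
J: 10  (via A)
I: 11  (via J)
Shortest route: B–A–J–I = 11 min.

11 min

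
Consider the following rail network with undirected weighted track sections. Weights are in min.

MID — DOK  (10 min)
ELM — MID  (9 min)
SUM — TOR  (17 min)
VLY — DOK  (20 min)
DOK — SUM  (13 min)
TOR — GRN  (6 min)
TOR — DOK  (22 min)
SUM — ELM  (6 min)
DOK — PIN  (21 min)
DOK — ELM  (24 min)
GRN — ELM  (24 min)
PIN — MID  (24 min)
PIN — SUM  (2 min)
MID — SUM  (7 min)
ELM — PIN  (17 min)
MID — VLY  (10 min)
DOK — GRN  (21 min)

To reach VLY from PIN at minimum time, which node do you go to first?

Enumerating some paths:
PIN–SUM–DOK–MID–VLY: 2+13+10+10 = 35
PIN–MID–VLY: 24+10 = 34
PIN–SUM–ELM–MID–VLY: 2+6+9+10 = 27
PIN–SUM–MID–VLY: 2+7+10 = 19
The minimum is 19 min via PIN–SUM–MID–VLY.
So from PIN the first move is to SUM.

SUM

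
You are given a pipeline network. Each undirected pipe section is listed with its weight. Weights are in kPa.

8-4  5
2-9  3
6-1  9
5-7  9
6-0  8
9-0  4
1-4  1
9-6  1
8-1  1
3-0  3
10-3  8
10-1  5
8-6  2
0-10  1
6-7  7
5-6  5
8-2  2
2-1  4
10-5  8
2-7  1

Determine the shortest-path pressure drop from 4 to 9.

Compare a few routes:
4 - 1 - 8 - 2 - 9: 1+1+2+3 = 7
4 - 8 - 6 - 9: 5+2+1 = 8
4 - 1 - 8 - 6 - 9: 1+1+2+1 = 5
The minimum is 5 kPa via 4 - 1 - 8 - 6 - 9.

5 kPa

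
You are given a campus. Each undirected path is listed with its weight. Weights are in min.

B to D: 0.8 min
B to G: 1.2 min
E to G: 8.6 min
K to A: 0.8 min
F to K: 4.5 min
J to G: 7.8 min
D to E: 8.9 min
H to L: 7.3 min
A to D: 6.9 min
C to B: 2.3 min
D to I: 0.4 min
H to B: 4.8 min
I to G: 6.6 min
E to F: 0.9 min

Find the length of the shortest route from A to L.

Enumerating some paths:
A–D–B–H–L: 6.9+0.8+4.8+7.3 = 19.8
A–D–I–G–B–H–L: 6.9+0.4+6.6+1.2+4.8+7.3 = 27.2
A–K–F–E–G–B–H–L: 0.8+4.5+0.9+8.6+1.2+4.8+7.3 = 28.1
A–K–F–E–D–B–H–L: 0.8+4.5+0.9+8.9+0.8+4.8+7.3 = 28
Cheapest is A–D–B–H–L at 19.8 min.

19.8 min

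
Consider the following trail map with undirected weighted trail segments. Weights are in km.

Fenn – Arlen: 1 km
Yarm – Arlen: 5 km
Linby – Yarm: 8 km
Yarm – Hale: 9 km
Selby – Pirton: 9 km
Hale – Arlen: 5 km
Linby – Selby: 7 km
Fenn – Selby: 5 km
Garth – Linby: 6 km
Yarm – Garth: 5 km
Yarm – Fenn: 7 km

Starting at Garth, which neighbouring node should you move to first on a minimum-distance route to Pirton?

Enumerating some paths:
Garth - Yarm - Fenn - Selby - Pirton: 5+7+5+9 = 26
Garth - Linby - Selby - Pirton: 6+7+9 = 22
Garth - Yarm - Linby - Selby - Pirton: 5+8+7+9 = 29
Garth - Yarm - Arlen - Fenn - Selby - Pirton: 5+5+1+5+9 = 25
Cheapest is Garth - Linby - Selby - Pirton at 22 km.
So from Garth the first move is to Linby.

Linby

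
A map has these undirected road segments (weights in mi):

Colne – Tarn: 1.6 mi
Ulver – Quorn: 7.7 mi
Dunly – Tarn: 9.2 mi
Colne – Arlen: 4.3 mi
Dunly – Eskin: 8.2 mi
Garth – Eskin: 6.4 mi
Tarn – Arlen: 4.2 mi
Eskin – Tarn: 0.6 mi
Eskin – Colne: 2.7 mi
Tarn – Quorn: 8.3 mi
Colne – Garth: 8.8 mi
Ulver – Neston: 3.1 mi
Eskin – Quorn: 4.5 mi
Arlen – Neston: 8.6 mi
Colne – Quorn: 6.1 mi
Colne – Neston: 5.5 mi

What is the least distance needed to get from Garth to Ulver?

Candidate routes:
Garth → Eskin → Tarn → Colne → Neston → Ulver: 6.4+0.6+1.6+5.5+3.1 = 17.2
Garth → Eskin → Colne → Neston → Ulver: 6.4+2.7+5.5+3.1 = 17.7
Garth → Eskin → Quorn → Ulver: 6.4+4.5+7.7 = 18.6
Garth → Colne → Neston → Ulver: 8.8+5.5+3.1 = 17.4
The minimum is 17.2 mi via Garth → Eskin → Tarn → Colne → Neston → Ulver.

17.2 mi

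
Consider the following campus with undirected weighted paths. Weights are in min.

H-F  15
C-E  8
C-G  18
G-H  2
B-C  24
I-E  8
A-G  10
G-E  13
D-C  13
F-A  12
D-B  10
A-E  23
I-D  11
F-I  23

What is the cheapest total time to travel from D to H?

33 min

Candidate routes:
D - I - E - G - H: 11+8+13+2 = 34
D - C - G - H: 13+18+2 = 33
The minimum is 33 min via D - C - G - H.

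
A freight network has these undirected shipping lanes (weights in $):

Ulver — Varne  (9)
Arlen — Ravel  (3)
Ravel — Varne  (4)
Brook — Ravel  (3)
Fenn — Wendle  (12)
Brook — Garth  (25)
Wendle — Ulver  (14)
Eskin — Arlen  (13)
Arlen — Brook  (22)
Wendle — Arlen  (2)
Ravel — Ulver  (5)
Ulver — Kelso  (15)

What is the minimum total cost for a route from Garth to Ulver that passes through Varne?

Best Garth to Varne: Garth–Brook–Ravel–Varne costing 32
Best Varne to Ulver: Varne–Ulver costing 9
Total via Varne: 32 + 9 = $41.

$41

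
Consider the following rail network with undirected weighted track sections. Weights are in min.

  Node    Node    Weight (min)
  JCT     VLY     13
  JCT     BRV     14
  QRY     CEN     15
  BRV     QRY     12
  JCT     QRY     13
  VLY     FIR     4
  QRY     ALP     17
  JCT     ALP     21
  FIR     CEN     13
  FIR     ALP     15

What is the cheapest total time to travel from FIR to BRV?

Enumerating some paths:
FIR - VLY - JCT - QRY - BRV: 4+13+13+12 = 42
FIR - VLY - JCT - BRV: 4+13+14 = 31
FIR - CEN - QRY - BRV: 13+15+12 = 40
Cheapest is FIR - VLY - JCT - BRV at 31 min.

31 min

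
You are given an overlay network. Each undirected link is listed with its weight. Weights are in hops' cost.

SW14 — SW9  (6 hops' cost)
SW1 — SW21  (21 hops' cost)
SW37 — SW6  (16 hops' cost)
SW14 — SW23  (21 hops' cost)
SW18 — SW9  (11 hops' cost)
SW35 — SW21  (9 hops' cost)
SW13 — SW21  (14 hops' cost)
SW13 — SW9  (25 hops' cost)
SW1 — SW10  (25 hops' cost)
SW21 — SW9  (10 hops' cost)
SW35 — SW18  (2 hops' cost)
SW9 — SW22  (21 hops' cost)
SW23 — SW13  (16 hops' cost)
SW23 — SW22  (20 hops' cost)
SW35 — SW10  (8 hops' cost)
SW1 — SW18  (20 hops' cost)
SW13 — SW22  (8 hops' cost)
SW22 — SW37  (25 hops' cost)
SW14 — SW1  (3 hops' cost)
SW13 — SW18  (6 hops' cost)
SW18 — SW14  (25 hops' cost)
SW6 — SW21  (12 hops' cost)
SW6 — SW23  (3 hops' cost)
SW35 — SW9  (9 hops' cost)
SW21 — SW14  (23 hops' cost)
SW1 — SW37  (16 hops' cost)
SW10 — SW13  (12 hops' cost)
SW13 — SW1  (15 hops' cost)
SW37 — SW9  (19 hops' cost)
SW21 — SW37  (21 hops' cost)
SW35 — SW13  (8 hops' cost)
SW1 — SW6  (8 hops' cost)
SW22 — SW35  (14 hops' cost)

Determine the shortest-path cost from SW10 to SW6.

Candidate routes:
SW10 → SW1 → SW6: 25+8 = 33
SW10 → SW35 → SW21 → SW6: 8+9+12 = 29
SW10 → SW13 → SW23 → SW6: 12+16+3 = 31
SW10 → SW35 → SW9 → SW14 → SW1 → SW6: 8+9+6+3+8 = 34
Cheapest is SW10 → SW35 → SW21 → SW6 at 29 hops' cost.

29 hops' cost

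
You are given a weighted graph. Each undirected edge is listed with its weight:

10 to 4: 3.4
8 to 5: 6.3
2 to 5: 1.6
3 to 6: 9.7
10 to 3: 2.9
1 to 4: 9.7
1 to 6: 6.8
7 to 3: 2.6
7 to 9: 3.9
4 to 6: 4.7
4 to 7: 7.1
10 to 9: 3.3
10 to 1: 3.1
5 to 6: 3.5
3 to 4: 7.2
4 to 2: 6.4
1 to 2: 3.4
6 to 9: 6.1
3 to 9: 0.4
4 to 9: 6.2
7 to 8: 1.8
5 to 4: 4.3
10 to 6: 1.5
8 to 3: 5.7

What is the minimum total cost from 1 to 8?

Candidate routes:
1 → 2 → 5 → 8: 3.4+1.6+6.3 = 11.3
1 → 10 → 9 → 3 → 7 → 8: 3.1+3.3+0.4+2.6+1.8 = 11.2
1 → 10 → 3 → 7 → 8: 3.1+2.9+2.6+1.8 = 10.4
1 → 10 → 3 → 8: 3.1+2.9+5.7 = 11.7
The minimum is 10.4 via 1 → 10 → 3 → 7 → 8.

10.4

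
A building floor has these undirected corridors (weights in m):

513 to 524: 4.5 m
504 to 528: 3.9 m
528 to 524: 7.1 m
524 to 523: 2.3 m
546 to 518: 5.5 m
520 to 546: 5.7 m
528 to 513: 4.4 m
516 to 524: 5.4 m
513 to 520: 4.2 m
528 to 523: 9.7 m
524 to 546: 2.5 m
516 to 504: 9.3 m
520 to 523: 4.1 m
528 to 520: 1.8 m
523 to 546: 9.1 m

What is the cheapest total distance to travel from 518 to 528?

13 m

Candidate routes:
518 → 546 → 524 → 528: 5.5+2.5+7.1 = 15.1
518 → 546 → 520 → 528: 5.5+5.7+1.8 = 13
Cheapest is 518 → 546 → 520 → 528 at 13 m.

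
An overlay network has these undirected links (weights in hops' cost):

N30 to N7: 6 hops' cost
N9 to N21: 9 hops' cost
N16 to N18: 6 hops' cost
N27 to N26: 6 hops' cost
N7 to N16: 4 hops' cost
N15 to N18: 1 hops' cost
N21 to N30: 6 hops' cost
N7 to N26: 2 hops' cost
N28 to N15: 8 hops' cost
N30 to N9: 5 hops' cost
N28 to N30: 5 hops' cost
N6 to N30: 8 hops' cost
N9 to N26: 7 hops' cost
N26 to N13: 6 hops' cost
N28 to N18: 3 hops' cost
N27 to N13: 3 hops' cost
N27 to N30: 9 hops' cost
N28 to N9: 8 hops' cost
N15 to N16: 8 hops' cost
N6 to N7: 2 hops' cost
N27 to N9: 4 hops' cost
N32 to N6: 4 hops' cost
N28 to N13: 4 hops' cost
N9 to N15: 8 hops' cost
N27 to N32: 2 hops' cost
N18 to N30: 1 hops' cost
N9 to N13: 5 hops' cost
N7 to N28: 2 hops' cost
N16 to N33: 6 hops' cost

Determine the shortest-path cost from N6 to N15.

Settle nodes by increasing distance from N6:
N6: 0
N7: 2  (via N6)
N28: 4  (via N7)
N26: 4  (via N7)
N32: 4  (via N6)
N16: 6  (via N7)
N27: 6  (via N32)
N18: 7  (via N28)
N30: 8  (via N6)
N15: 8  (via N18)
Shortest route: N6 → N7 → N28 → N18 → N15 = 8 hops' cost.

8 hops' cost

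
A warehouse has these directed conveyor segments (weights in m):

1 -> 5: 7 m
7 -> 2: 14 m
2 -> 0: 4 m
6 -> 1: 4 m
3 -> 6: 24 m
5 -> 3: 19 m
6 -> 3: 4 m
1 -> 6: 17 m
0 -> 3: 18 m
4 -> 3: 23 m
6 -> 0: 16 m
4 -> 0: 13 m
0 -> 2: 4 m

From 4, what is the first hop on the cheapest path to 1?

3

Compare a few routes:
4 → 3 → 6 → 1: 23+24+4 = 51
4 → 0 → 3 → 6 → 1: 13+18+24+4 = 59
The minimum is 51 m via 4 → 3 → 6 → 1.
So from 4 the first move is to 3.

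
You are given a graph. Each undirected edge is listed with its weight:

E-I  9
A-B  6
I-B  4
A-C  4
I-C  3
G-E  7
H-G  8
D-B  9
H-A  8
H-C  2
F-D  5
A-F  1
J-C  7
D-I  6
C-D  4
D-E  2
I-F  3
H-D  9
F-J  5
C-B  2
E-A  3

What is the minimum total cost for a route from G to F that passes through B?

Best G to B: G → H → C → B costing 12
Shortest B→F: B → I → F = 7
Total via B: 12 + 7 = 19.

19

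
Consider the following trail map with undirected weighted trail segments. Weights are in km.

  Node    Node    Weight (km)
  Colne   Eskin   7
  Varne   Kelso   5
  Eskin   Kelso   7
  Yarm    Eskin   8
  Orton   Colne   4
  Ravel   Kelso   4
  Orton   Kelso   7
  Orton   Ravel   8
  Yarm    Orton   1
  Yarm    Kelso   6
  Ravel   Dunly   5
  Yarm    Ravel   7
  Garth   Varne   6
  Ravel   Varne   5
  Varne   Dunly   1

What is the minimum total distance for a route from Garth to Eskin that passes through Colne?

29 km

Best Garth to Colne: Garth → Varne → Kelso → Orton → Colne costing 22
Best Colne to Eskin: Colne → Eskin costing 7
Total via Colne: 22 + 7 = 29 km.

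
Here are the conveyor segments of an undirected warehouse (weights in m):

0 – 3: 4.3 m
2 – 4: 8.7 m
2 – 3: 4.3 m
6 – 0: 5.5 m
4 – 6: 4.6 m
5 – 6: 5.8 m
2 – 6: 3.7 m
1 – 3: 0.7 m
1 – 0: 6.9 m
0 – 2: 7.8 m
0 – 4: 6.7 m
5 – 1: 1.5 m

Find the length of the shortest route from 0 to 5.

Running Dijkstra from 0:
0: 0
3: 4.3  (via 0)
1: 5  (via 3)
6: 5.5  (via 0)
5: 6.5  (via 1)
Shortest route: 0–3–1–5 = 6.5 m.

6.5 m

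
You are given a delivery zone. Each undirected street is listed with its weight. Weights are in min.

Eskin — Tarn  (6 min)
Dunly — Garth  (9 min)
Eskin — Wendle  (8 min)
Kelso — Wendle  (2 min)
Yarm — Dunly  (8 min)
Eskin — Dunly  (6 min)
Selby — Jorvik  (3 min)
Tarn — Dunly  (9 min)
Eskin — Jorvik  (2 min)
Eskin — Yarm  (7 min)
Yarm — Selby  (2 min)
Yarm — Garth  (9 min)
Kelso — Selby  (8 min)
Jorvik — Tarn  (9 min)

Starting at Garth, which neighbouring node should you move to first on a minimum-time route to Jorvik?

Yarm

Compare a few routes:
Garth–Dunly–Yarm–Selby–Jorvik: 9+8+2+3 = 22
Garth–Dunly–Eskin–Jorvik: 9+6+2 = 17
Garth–Yarm–Eskin–Jorvik: 9+7+2 = 18
Garth–Yarm–Selby–Jorvik: 9+2+3 = 14
The minimum is 14 min via Garth–Yarm–Selby–Jorvik.
So from Garth the first move is to Yarm.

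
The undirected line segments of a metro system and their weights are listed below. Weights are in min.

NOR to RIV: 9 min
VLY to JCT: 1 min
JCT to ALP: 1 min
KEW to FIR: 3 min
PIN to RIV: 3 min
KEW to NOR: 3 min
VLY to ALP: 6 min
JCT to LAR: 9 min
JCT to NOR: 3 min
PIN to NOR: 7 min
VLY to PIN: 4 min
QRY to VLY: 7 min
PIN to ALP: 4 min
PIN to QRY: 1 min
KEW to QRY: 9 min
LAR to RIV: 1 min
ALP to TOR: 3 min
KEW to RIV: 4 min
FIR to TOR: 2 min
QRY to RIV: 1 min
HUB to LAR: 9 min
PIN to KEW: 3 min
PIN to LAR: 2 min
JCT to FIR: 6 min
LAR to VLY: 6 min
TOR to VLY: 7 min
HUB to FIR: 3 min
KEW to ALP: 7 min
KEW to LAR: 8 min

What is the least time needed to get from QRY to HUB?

10 min

Settle nodes by increasing distance from QRY:
QRY: 0
PIN: 1  (via QRY)
RIV: 1  (via QRY)
LAR: 2  (via RIV)
KEW: 4  (via PIN)
VLY: 5  (via PIN)
ALP: 5  (via PIN)
JCT: 6  (via VLY)
NOR: 7  (via KEW)
FIR: 7  (via KEW)
TOR: 8  (via ALP)
HUB: 10  (via FIR)
Shortest route: QRY → PIN → KEW → FIR → HUB = 10 min.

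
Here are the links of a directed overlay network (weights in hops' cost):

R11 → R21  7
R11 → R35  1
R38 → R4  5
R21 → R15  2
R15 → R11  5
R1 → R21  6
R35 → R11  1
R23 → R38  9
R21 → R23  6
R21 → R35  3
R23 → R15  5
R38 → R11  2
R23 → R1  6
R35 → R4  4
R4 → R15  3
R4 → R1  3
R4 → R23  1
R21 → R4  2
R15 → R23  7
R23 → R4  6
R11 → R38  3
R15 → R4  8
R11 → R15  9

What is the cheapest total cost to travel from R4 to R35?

9 hops' cost

Candidate routes:
R4 - R15 - R11 - R35: 3+5+1 = 9
R4 - R23 - R38 - R11 - R35: 1+9+2+1 = 13
R4 - R23 - R15 - R11 - R35: 1+5+5+1 = 12
R4 - R1 - R21 - R35: 3+6+3 = 12
The minimum is 9 hops' cost via R4 - R15 - R11 - R35.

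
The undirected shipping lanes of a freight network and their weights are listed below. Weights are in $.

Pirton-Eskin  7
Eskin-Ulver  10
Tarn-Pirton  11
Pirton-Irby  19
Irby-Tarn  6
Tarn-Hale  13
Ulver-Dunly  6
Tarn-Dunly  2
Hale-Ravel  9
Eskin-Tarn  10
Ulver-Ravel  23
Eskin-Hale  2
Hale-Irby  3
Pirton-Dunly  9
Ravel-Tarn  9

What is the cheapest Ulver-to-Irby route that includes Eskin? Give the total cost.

$15

Best Ulver to Eskin: Ulver–Eskin costing 10
Best Eskin to Irby: Eskin–Hale–Irby costing 5
Total via Eskin: 10 + 5 = $15.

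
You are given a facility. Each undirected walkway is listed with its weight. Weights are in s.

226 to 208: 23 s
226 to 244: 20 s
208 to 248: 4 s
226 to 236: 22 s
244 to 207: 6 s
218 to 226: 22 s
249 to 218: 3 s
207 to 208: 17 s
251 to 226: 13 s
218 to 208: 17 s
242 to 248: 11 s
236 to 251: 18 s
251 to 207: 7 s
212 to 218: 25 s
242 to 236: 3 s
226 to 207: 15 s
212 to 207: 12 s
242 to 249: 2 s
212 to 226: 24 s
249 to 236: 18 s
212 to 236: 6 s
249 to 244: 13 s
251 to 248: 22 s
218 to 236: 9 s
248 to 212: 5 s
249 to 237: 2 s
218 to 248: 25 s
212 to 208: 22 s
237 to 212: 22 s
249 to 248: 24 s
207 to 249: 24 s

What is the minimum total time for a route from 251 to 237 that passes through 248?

Shortest 251→248: 251 → 248 = 22
Best 248 to 237: 248 → 242 → 249 → 237 costing 15
Total via 248: 22 + 15 = 37 s.

37 s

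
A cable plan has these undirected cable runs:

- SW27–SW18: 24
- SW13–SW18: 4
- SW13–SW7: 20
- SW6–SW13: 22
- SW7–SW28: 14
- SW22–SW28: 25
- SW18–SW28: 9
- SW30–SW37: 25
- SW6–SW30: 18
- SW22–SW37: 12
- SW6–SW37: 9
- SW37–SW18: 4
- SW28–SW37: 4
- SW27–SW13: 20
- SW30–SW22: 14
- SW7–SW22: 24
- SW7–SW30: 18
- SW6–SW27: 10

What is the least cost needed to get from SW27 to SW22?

31

Shortest distances from SW27:
SW27: 0
SW6: 10  (via SW27)
SW37: 19  (via SW6)
SW13: 20  (via SW27)
SW18: 23  (via SW37)
SW28: 23  (via SW37)
SW30: 28  (via SW6)
SW22: 31  (via SW37)
Shortest route: SW27–SW6–SW37–SW22 = 31.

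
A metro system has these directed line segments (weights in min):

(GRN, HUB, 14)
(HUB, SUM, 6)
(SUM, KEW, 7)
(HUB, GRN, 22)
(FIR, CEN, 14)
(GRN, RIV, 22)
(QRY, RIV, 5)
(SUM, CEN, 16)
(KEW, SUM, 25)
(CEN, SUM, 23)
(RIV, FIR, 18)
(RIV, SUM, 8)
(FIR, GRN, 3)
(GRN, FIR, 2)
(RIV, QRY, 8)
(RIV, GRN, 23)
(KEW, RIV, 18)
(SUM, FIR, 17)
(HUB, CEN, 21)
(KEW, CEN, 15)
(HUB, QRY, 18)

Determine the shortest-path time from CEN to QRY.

Shortest distances from CEN:
CEN: 0
SUM: 23  (via CEN)
KEW: 30  (via SUM)
FIR: 40  (via SUM)
GRN: 43  (via FIR)
RIV: 48  (via KEW)
QRY: 56  (via RIV)
Shortest route: CEN–SUM–KEW–RIV–QRY = 56 min.

56 min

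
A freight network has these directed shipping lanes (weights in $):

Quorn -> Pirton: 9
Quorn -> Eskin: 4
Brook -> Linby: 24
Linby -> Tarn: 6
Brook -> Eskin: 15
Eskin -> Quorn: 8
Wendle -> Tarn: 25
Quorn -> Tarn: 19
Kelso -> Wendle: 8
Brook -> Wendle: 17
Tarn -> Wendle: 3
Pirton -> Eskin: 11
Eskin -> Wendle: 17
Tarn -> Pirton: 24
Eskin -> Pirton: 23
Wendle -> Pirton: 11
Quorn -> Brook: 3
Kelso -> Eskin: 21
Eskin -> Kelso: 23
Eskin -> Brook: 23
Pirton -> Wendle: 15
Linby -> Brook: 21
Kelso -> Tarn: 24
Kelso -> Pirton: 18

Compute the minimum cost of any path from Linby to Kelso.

$54

Compare a few routes:
Linby - Tarn - Pirton - Eskin - Kelso: 6+24+11+23 = 64
Linby - Brook - Wendle - Pirton - Eskin - Kelso: 21+17+11+11+23 = 83
Linby - Brook - Eskin - Kelso: 21+15+23 = 59
Linby - Tarn - Wendle - Pirton - Eskin - Kelso: 6+3+11+11+23 = 54
The minimum is $54 via Linby - Tarn - Wendle - Pirton - Eskin - Kelso.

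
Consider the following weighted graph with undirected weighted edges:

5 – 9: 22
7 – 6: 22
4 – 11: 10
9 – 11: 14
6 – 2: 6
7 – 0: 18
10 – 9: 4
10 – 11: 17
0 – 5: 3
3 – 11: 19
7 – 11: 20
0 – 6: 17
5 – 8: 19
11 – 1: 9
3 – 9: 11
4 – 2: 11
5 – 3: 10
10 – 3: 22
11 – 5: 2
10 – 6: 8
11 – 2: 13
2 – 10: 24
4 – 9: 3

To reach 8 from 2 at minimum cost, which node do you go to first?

11

Candidate routes:
2 - 11 - 5 - 8: 13+2+19 = 34
2 - 4 - 11 - 5 - 8: 11+10+2+19 = 42
The minimum is 34 via 2 - 11 - 5 - 8.
So from 2 the first move is to 11.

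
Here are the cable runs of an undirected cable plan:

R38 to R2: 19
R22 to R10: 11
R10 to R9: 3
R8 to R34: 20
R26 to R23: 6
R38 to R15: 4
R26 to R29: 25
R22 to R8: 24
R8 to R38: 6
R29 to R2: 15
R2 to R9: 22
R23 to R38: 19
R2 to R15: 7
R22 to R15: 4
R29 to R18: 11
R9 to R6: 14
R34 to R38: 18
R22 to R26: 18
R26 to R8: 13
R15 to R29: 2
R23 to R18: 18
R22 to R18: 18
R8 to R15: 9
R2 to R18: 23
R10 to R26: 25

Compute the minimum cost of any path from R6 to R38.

Candidate routes:
R6 - R9 - R2 - R15 - R38: 14+22+7+4 = 47
R6 - R9 - R10 - R22 - R15 - R38: 14+3+11+4+4 = 36
Cheapest is R6 - R9 - R10 - R22 - R15 - R38 at 36.

36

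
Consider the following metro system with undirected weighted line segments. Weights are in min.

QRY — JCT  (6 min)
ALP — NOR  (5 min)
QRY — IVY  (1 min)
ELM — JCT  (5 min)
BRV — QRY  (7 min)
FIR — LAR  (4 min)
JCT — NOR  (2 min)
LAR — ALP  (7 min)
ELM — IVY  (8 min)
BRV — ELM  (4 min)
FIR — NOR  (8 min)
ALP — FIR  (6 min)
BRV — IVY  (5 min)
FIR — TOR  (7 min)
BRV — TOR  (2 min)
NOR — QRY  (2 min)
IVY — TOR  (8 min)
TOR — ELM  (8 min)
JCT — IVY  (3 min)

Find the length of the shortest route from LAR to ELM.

Shortest distances from LAR:
LAR: 0
FIR: 4  (via LAR)
ALP: 7  (via LAR)
TOR: 11  (via FIR)
NOR: 12  (via FIR)
BRV: 13  (via TOR)
QRY: 14  (via NOR)
JCT: 14  (via NOR)
IVY: 15  (via QRY)
ELM: 17  (via BRV)
Shortest route: LAR → FIR → TOR → BRV → ELM = 17 min.

17 min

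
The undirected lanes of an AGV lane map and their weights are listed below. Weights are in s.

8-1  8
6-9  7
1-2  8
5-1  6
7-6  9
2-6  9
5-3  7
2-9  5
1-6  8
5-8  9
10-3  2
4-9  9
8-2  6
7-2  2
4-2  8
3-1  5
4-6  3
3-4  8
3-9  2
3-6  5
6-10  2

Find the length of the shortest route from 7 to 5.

16 s

Candidate routes:
7–2–8–5: 2+6+9 = 17
7–2–9–3–5: 2+5+2+7 = 16
The minimum is 16 s via 7–2–9–3–5.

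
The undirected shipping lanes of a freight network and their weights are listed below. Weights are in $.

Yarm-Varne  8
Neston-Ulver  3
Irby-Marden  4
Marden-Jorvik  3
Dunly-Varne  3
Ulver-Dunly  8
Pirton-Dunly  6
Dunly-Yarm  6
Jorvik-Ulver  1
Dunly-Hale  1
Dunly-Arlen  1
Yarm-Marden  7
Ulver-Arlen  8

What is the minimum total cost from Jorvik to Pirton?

Shortest distances from Jorvik:
Jorvik: 0
Ulver: 1  (via Jorvik)
Marden: 3  (via Jorvik)
Neston: 4  (via Ulver)
Irby: 7  (via Marden)
Dunly: 9  (via Ulver)
Arlen: 9  (via Ulver)
Hale: 10  (via Dunly)
Yarm: 10  (via Marden)
Varne: 12  (via Dunly)
Pirton: 15  (via Dunly)
Shortest route: Jorvik–Ulver–Dunly–Pirton = $15.

$15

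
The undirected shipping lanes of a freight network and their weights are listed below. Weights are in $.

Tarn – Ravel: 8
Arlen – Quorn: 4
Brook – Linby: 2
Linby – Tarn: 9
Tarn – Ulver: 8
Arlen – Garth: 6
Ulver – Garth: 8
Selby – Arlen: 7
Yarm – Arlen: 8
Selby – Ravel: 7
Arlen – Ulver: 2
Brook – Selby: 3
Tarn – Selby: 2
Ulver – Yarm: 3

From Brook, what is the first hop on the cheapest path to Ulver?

Compare a few routes:
Brook → Selby → Arlen → Ulver: 3+7+2 = 12
Brook → Selby → Tarn → Ulver: 3+2+8 = 13
Cheapest is Brook → Selby → Arlen → Ulver at $12.
So from Brook the first move is to Selby.

Selby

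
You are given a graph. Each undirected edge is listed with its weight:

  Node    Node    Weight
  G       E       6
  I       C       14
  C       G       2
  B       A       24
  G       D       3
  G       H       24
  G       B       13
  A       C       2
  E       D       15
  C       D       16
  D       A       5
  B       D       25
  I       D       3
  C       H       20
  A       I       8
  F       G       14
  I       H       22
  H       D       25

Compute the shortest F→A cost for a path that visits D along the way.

Shortest F→D: F–G–D = 17
Shortest D→A: D–A = 5
Total via D: 17 + 5 = 22.

22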